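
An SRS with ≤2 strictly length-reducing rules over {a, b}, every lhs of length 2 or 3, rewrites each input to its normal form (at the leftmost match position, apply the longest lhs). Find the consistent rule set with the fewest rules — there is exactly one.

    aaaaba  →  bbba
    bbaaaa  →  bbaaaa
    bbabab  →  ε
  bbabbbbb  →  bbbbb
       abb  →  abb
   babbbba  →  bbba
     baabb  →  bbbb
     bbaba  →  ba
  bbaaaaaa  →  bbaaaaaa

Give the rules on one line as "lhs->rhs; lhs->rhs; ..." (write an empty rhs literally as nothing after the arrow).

  | aaaaba => aabba => bbba
  | bbaaaa
  | bbabab => bab => ε
  | bbabbbbb => bbbbb

aab->bb; bab->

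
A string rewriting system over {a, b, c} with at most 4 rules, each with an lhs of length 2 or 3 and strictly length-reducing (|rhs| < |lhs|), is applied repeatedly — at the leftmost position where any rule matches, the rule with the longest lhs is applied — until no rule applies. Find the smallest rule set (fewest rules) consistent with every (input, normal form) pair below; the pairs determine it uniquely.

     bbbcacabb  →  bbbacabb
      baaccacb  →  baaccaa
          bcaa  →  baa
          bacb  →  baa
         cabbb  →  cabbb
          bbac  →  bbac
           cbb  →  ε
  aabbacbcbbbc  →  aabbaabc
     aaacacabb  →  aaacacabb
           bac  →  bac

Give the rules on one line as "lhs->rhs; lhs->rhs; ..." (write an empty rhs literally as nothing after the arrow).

bca->ba; cb->a; cbb->

  | bbbcacabb => bbbacabb
  | baaccacb => baaccaa
  | bcaa => baa
  | bacb => baa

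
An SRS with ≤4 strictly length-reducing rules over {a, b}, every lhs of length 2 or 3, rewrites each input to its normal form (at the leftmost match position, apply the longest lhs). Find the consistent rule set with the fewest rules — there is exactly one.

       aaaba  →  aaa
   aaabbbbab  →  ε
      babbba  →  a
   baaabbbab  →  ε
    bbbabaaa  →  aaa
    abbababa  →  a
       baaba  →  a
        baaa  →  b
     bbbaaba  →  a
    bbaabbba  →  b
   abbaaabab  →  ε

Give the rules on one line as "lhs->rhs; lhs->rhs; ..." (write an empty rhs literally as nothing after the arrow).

  | aaaba => aaa
  | aaabbbbab => aabbbab => abbab => bab => bb => ε
  | babbba => bbbba => bba => a
  | baaabbbab => baabbbab => babbbab => bbbbab => bbab => ab => ε

ab->; ba->b; bb->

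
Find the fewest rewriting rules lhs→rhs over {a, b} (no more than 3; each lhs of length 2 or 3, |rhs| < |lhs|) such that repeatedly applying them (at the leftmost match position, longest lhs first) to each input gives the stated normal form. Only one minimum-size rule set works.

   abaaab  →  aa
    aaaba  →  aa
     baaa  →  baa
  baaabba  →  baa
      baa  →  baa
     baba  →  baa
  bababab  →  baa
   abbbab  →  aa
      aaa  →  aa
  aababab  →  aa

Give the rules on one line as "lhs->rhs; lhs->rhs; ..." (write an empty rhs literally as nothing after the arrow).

aaa->aa; ab->a

  | abaaab => aaaab => aaab => aab => aa
  | aaaba => aaba => aaa => aa
  | baaa => baa
  | baaabba => baabba => baaba => baaa => baa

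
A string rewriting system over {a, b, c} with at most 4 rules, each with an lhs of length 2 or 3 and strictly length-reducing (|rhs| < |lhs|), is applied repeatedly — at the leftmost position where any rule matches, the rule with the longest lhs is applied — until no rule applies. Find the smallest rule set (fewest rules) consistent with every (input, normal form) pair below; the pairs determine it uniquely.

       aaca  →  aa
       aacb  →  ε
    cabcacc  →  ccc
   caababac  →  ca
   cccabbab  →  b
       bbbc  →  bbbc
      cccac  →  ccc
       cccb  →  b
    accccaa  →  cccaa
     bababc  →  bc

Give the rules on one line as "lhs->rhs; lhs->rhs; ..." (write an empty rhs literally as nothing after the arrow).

ab->; ac->; cb->b

  | aaca => aa
  | aacb => ab => ε
  | cabcacc => ccacc => ccc
  | caababac => caabac => caac => ca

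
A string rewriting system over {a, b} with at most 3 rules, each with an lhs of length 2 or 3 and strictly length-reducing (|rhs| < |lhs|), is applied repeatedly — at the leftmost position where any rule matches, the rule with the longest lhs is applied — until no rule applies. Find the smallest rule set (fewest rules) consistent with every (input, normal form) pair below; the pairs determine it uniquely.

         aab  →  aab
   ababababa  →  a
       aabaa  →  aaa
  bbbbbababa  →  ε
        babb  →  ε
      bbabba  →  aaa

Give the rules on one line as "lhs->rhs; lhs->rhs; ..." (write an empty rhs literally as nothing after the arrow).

  | aab
  | ababababa => abababa => ababa => aba => a
  | aabaa => aaa
  | bbbbbababa => bbbababa => bababa => baba => ba => ε

abb->aa; ba->; bb->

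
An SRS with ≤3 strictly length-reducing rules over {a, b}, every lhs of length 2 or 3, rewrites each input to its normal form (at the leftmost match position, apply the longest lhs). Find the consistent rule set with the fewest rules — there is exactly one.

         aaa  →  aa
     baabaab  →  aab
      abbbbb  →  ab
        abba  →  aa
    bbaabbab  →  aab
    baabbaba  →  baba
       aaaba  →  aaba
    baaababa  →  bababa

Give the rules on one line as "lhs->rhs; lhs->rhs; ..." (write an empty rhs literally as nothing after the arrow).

aaa->aa; baa->b; bb->

  | aaa => aa
  | baabaab => bbaab => aab
  | abbbbb => abbb => ab
  | abba => aa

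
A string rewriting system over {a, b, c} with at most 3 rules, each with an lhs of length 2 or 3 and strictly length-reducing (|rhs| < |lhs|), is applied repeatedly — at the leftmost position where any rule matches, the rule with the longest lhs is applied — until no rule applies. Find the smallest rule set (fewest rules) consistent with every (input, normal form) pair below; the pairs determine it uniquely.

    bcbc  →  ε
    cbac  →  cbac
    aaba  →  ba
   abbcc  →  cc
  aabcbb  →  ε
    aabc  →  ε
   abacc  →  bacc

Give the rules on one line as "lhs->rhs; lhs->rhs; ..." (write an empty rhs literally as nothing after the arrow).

ab->b; bb->; bc->

  | bcbc => bc => ε
  | cbac
  | aaba => aba => ba
  | abbcc => bbcc => cc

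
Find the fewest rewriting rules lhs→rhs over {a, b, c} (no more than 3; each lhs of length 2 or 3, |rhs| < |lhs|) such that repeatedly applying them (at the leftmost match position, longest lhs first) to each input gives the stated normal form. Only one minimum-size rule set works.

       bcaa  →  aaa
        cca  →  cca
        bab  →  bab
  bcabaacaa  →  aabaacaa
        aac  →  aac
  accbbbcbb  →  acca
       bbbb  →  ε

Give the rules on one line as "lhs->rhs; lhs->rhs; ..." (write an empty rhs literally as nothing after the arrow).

bb->; bc->a

  | bcaa => aaa
  | cca
  | bab
  | bcabaacaa => aabaacaa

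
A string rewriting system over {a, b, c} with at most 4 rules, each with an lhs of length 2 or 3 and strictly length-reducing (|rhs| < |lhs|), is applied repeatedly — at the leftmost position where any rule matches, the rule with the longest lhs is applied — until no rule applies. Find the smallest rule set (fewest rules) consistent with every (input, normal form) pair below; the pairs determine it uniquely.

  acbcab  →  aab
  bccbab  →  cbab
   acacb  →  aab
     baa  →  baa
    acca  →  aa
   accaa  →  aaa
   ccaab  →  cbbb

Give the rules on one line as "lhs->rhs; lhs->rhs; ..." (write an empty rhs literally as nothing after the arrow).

  | acbcab => abcab => aab
  | bccbab => cbab
  | acacb => aacb => aab
  | baa

ac->a; bc->; caa->bb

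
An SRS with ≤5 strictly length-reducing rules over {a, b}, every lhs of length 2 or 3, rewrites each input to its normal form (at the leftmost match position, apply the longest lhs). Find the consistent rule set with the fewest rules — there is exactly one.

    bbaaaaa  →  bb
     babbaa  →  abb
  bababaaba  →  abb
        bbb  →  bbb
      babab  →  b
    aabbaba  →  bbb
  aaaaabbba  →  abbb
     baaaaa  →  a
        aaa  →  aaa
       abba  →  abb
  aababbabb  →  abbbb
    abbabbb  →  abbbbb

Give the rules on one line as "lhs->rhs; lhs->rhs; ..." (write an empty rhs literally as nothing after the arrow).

aab->b; ba->a; baa->ab; bba->bb

  | bbaaaaa => bbaaaa => bbaaa => bbaa => bba => bb
  | babbaa => abbaa => abba => abb
  | bababaaba => ababaaba => aabaaba => baaba => abba => abb
  | bbb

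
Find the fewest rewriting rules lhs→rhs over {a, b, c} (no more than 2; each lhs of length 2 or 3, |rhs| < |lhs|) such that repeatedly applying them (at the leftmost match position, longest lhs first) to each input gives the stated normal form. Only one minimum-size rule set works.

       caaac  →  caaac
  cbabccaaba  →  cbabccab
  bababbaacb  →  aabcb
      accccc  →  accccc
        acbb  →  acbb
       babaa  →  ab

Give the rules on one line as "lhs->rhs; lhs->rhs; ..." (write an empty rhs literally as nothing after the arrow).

  | caaac
  | cbabccaaba => cbabccab
  | bababbaacb => bbbbaacb => bbabacb => abbacb => aabcb
  | accccc

aba->b; bba->ab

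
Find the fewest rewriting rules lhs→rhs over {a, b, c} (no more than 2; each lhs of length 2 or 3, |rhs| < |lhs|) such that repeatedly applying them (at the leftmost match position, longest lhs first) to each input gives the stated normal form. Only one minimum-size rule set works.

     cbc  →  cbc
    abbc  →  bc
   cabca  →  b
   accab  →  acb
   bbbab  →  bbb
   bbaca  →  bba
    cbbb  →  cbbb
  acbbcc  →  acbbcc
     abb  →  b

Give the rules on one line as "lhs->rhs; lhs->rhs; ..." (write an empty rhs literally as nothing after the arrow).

ab->; ca->

  | cbc
  | abbc => bc
  | cabca => bca => b
  | accab => acb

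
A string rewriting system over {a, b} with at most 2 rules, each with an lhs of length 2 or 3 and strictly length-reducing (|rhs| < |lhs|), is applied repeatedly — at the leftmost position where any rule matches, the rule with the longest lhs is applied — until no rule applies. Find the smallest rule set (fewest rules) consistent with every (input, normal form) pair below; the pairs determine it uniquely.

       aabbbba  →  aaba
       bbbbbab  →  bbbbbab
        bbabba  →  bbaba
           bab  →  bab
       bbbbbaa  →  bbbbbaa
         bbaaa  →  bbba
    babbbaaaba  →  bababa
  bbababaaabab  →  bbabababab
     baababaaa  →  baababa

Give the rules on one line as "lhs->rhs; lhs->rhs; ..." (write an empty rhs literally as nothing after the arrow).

  | aabbbba => aabbba => aabba => aaba
  | bbbbbab
  | bbabba => bbaba
  | bab

aaa->ba; abb->ab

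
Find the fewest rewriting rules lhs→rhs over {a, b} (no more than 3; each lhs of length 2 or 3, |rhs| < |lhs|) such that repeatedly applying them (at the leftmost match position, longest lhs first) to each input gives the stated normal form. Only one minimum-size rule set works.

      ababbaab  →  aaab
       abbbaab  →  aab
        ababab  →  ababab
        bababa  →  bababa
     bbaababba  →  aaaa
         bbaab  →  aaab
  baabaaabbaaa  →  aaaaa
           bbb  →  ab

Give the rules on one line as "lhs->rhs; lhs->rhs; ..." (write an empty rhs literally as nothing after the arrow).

baa->; bb->a

  | ababbaab => abaaaab => aaab
  | abbbaab => aabaab => aab
  | ababab
  | bababa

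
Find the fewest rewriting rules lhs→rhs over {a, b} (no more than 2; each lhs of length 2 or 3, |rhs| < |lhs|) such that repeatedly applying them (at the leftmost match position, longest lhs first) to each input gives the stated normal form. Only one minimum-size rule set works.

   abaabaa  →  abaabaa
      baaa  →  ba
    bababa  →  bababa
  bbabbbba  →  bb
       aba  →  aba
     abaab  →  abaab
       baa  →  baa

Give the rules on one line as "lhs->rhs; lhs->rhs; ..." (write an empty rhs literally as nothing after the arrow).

  | abaabaa
  | baaa => ba
  | bababa
  | bbabbbba => bbbba => bb

aaa->a; bba->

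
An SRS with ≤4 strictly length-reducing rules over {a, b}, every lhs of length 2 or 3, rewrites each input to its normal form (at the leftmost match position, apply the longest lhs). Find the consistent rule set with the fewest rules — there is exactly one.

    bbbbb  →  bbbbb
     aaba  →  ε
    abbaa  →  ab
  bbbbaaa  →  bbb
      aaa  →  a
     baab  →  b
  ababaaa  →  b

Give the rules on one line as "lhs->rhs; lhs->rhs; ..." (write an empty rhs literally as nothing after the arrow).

  | bbbbb
  | aaba => ba => ε
  | abbaa => abba => ab
  | bbbbaaa => bbbbaa => bbbba => bbb

aa->; aba->b; ba->; baa->ba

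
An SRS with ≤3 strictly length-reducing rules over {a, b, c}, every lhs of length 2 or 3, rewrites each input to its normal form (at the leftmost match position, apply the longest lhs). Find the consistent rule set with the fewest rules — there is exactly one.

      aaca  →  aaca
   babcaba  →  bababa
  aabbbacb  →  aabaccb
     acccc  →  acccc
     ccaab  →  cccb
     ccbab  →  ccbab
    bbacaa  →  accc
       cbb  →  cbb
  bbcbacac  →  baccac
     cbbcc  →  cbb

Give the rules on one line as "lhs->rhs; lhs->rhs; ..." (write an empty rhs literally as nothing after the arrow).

bba->ac; bc->b; caa->cc

  | aaca
  | babcaba => bababa
  | aabbbacb => aabaccb
  | acccc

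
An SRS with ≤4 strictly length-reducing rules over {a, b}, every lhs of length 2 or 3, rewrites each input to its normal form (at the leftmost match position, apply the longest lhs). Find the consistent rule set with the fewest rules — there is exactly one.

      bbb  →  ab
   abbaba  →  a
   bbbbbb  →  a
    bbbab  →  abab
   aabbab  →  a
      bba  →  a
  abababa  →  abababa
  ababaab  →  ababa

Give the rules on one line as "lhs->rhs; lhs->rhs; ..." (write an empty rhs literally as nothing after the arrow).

aa->a; aab->aa; bb->a

  | bbb => ab
  | abbaba => aaaba => aaba => aaa => aa => a
  | bbbbbb => abbbb => aabb => aab => aa => a
  | bbbab => abab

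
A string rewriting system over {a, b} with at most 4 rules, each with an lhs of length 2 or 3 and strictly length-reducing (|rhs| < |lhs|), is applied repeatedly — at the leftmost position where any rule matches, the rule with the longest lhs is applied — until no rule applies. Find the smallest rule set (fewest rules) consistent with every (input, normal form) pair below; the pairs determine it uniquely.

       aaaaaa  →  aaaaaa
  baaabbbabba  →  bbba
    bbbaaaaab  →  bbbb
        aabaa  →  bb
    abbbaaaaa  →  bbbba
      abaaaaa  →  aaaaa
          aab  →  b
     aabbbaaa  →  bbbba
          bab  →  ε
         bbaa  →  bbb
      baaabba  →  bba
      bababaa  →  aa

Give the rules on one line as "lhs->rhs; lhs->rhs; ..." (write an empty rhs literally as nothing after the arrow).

aab->b; ab->; baa->bb; bab->

  | aaaaaa
  | baaabbbabba => bbabbbabba => bbbabba => bbba
  | bbbaaaaab => bbbbaaab => bbbbbab => bbbb
  | aabaa => baa => bb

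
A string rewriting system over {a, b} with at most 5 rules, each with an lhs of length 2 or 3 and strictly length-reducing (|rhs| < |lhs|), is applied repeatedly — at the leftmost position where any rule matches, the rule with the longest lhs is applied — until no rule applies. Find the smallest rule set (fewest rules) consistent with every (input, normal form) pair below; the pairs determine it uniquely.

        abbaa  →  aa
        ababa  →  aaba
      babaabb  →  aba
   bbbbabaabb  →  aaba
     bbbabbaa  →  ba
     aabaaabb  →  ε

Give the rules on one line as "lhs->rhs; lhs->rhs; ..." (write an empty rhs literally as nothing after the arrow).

aaa->a; abb->; bab->ab; bbb->ba

  | abbaa => aa
  | ababa => aaba
  | babaabb => abaabb => aba
  | bbbbabaabb => bababaabb => ababaabb => aabaabb => aaba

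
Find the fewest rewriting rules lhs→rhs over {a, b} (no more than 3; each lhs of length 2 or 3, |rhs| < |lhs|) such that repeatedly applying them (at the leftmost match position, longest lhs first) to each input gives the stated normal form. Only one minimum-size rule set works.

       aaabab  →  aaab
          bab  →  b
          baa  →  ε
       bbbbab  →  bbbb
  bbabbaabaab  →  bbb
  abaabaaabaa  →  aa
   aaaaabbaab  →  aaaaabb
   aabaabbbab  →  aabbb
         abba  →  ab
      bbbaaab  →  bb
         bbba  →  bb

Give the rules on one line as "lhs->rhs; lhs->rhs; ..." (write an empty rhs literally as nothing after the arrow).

  | aaabab => aaab
  | bab => b
  | baa => ε
  | bbbbab => bbbb

ba->; baa->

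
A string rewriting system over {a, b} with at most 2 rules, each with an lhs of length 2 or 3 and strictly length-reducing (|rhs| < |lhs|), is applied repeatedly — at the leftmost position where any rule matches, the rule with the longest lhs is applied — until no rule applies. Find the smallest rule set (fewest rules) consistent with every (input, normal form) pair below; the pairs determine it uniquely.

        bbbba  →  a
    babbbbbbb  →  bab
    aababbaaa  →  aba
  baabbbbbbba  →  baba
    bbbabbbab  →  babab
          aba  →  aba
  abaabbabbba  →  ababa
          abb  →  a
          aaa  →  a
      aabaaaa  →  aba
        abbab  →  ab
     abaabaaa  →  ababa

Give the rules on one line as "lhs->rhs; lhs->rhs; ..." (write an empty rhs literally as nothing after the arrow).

  | bbbba => bba => a
  | babbbbbbb => babbbbb => babbb => bab
  | aababbaaa => ababbaaa => abaaaa => abaaa => abaa => aba
  | baabbbbbbba => babbbbbbba => babbbbba => babbba => baba

aa->a; bb->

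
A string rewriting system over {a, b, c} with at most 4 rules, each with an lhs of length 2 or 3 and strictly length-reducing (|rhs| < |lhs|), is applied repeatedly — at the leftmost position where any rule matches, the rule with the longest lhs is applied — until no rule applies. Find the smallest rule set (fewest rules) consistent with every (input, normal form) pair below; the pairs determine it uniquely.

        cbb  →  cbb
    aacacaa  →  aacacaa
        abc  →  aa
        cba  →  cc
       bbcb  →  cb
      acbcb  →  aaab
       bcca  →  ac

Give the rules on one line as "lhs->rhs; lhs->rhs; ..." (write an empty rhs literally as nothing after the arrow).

ba->c; bc->a; bcc->ab; cbc->aa

  | cbb
  | aacacaa
  | abc => aa
  | cba => cc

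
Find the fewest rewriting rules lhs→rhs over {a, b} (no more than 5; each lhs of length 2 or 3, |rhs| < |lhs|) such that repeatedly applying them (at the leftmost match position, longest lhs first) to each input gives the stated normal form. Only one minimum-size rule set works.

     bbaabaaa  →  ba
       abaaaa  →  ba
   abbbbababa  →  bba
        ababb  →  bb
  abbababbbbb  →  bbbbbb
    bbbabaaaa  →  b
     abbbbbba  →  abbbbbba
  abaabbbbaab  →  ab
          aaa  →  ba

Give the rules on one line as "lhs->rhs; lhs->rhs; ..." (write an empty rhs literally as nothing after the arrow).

aa->b; aba->; baa->aa; bab->aa

  | bbaabaaa => baabaaa => aabaaa => bbaaa => baaa => aaa => ba
  | abaaaa => aaa => ba
  | abbbbababa => abbbaaaba => abbaaaba => abaaaba => aaba => bba
  | ababb => bb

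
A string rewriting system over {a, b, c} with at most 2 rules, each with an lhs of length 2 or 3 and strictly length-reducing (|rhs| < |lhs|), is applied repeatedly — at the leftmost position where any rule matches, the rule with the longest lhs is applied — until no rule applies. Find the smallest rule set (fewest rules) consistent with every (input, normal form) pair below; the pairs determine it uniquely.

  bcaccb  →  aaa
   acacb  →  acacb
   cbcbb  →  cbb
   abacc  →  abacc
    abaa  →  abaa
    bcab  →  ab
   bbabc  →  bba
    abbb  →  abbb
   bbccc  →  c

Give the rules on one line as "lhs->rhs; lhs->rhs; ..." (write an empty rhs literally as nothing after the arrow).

bc->; ccb->aa

  | bcaccb => accb => aaa
  | acacb
  | cbcbb => cbb
  | abacc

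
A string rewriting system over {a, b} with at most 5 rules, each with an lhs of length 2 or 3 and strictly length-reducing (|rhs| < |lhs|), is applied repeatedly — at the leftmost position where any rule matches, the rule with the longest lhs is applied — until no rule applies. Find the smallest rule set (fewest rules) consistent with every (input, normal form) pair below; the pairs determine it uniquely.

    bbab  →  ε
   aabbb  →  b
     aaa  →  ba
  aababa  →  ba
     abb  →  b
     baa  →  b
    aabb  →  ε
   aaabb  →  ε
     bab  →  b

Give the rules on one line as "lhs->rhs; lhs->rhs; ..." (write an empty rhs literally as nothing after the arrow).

aa->; aaa->ba; ab->; bb->

  | bbab => ab => ε
  | aabbb => bbb => b
  | aaa => ba
  | aababa => baba => ba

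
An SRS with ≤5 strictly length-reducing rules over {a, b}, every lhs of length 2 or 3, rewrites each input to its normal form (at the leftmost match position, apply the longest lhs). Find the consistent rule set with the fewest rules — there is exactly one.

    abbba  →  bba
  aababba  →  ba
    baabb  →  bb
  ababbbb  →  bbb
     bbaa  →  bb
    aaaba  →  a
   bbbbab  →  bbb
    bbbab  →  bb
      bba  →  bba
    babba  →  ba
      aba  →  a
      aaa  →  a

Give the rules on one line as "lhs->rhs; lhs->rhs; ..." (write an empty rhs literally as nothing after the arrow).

  | abbba => bba
  | aababba => abba => ba
  | baabb => bb
  | ababbbb => abbbb => bbb

aa->; aab->; ab->; bab->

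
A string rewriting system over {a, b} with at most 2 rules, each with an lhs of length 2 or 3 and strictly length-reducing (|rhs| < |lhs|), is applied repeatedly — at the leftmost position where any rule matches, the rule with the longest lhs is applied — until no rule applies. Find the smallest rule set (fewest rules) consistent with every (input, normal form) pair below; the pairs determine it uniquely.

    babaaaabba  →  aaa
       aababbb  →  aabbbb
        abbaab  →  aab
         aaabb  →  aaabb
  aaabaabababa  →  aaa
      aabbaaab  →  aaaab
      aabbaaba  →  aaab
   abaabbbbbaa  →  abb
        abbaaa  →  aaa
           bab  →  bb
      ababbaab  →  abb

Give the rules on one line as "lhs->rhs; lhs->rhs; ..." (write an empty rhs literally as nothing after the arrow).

  | babaaaabba => bbaaaabba => aaabba => aaa
  | aababbb => aabbbb
  | abbaab => aab
  | aaabb

ba->b; bba->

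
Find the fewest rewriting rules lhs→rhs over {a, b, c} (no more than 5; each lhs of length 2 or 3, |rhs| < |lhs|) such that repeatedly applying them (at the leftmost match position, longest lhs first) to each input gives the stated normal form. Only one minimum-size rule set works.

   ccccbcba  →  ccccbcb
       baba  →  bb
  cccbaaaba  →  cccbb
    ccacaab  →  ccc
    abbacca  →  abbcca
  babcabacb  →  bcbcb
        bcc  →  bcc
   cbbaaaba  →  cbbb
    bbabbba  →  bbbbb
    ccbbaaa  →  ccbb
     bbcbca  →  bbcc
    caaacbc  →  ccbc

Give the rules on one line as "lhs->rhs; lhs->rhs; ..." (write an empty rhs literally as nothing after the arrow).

aab->; ac->c; ba->b; bca->c

  | ccccbcba => ccccbcb
  | baba => bba => bb
  | cccbaaaba => cccbaaba => cccbaba => cccbba => cccbb
  | ccacaab => cccaab => ccc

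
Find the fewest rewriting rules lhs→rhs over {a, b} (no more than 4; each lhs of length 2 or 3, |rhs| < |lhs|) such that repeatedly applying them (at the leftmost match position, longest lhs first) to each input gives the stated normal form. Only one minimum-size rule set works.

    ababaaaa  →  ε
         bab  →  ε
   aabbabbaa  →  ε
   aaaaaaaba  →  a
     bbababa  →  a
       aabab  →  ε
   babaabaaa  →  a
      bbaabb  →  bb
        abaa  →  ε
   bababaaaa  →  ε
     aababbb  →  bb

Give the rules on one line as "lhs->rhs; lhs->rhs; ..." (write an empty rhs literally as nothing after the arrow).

aa->; ab->; ba->a

  | ababaaaa => abaaaa => aaaa => aa => ε
  | bab => ab => ε
  | aabbabbaa => bbabbaa => babbaa => abbaa => baa => aa => ε
  | aaaaaaaba => aaaaaba => aaaba => aba => a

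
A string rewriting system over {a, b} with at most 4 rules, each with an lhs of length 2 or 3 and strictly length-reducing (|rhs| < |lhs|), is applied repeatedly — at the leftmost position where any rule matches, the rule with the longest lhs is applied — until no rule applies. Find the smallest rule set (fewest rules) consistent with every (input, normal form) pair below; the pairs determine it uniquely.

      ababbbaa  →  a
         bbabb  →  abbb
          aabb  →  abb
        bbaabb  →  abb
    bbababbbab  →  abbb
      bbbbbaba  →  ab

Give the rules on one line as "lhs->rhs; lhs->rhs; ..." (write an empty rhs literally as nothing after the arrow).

  | ababbbaa => aabbbaa => abbbaa => ababa => aaba => aba => aa => a
  | bbabb => abbb
  | aabb => abb
  | bbaabb => ababb => aabb => abb

aa->a; ba->a; bba->ab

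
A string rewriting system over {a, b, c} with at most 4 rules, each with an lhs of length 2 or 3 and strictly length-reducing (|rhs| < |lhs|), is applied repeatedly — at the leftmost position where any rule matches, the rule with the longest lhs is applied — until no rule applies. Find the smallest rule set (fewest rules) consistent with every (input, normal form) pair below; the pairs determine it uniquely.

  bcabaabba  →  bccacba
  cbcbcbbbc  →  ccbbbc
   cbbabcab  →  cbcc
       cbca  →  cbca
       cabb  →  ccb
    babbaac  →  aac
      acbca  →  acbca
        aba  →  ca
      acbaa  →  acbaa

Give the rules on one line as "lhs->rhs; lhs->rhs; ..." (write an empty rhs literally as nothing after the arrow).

  | bcabaabba => bccaabba => bccacba
  | cbcbcbbbc => ccbbbc
  | cbbabcab => cbcab => cbcc
  | cbca

ab->c; bba->; bcb->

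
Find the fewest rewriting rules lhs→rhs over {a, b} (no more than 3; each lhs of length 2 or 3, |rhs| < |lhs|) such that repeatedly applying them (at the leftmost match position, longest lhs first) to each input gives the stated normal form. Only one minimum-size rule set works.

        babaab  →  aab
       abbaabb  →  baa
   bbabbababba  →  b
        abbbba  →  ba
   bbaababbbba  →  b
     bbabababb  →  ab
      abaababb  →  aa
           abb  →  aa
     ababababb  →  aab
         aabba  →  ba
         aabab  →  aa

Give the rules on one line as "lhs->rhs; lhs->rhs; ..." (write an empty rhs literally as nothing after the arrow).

  | babaab => bbab => aab
  | abbaabb => aaaabb => babb => baa
  | bbabbababba => aabbababba => aaaababba => bababba => bbbba => abba => aaa => b
  | abbbba => aabba => aaaa => ba

aaa->b; aba->b; bb->a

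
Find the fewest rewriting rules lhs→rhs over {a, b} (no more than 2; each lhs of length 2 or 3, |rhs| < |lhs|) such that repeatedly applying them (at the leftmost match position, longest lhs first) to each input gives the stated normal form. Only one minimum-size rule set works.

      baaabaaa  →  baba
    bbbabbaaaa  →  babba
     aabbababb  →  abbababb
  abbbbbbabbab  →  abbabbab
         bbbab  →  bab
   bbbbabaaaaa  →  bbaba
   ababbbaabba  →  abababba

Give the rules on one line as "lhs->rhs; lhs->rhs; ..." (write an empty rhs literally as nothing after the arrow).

aa->a; bbb->b

  | baaabaaa => baabaaa => babaaa => babaa => baba
  | bbbabbaaaa => babbaaaa => babbaaa => babbaa => babba
  | aabbababb => abbababb
  | abbbbbbabbab => abbbbabbab => abbabbab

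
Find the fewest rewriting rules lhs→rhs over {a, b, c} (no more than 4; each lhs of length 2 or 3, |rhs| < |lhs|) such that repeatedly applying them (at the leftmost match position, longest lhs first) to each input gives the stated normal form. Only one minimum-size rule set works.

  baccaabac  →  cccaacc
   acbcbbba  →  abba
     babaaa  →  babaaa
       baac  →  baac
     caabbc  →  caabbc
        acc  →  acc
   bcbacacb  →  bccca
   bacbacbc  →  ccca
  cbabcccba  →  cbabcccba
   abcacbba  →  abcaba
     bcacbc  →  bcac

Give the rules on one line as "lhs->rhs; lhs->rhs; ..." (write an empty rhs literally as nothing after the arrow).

acb->a; bac->cc; cbc->a

  | baccaabac => cccaabac => cccaacc
  | acbcbbba => acbbba => abba
  | babaaa
  | baac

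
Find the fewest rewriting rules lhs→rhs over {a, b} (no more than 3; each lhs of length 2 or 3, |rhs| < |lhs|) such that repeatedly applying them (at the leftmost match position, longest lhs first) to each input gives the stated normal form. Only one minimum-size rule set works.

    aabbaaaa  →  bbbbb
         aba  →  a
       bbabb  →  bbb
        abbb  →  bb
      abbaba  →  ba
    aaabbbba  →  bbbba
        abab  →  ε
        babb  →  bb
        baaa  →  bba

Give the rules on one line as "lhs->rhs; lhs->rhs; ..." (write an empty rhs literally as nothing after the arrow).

  | aabbaaaa => bbbaaaa => bbbbaa => bbbbb
  | aba => a
  | bbabb => bbb
  | abbb => bb

aa->b; ab->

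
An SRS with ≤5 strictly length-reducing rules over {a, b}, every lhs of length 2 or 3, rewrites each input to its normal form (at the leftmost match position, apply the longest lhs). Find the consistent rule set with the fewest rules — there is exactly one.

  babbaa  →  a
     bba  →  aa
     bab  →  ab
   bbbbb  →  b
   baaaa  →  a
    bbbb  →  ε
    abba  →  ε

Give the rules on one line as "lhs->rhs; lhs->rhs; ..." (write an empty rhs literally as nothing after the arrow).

aaa->; ba->a; bb->; bba->aa

  | babbaa => abbaa => aaaa => a
  | bba => aa
  | bab => ab
  | bbbbb => bbb => b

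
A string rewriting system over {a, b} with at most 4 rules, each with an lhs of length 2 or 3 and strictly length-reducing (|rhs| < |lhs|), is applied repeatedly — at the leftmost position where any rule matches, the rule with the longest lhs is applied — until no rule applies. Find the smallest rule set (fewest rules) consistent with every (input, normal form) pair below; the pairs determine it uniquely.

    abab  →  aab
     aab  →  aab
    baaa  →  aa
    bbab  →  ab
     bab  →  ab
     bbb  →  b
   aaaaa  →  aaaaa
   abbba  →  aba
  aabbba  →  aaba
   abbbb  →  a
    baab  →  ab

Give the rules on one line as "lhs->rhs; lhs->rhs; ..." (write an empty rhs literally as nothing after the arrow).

  | abab => aab
  | aab
  | baaa => aa
  | bbab => ab

baa->a; bab->ab; bb->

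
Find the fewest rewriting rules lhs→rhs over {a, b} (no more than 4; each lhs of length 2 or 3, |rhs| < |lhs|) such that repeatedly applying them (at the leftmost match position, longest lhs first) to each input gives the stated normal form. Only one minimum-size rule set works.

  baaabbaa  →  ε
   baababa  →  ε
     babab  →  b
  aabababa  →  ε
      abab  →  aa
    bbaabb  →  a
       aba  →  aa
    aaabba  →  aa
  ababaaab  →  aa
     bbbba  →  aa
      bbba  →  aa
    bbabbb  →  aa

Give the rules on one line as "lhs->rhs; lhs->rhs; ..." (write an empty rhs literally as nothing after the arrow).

  | baaabbaa => abbaa => abaa => aaa => ε
  | baababa => baba => baa => ε
  | babab => baab => b
  | aabababa => aaababa => baba => baa => ε

aaa->; ab->a; baa->; bb->a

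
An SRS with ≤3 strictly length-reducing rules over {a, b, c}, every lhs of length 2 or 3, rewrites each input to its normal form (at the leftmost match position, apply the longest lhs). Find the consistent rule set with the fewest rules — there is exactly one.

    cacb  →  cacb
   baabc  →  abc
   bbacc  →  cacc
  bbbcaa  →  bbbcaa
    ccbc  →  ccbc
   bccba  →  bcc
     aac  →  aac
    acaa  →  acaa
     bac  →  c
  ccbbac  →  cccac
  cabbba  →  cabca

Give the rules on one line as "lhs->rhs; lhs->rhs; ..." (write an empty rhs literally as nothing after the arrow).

  | cacb
  | baabc => abc
  | bbacc => cacc
  | bbbcaa

ba->; bba->ca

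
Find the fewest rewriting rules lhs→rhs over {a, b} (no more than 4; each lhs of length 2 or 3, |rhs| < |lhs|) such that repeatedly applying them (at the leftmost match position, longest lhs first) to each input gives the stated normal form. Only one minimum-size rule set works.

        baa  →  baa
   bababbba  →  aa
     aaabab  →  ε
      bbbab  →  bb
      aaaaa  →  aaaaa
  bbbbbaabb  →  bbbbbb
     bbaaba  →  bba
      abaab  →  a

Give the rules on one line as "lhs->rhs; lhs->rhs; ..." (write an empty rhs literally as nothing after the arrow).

  | baa
  | bababbba => abbba => abba => aba => aa
  | aaabab => aab => ε
  | bbbab => bb

aab->; ab->a; bab->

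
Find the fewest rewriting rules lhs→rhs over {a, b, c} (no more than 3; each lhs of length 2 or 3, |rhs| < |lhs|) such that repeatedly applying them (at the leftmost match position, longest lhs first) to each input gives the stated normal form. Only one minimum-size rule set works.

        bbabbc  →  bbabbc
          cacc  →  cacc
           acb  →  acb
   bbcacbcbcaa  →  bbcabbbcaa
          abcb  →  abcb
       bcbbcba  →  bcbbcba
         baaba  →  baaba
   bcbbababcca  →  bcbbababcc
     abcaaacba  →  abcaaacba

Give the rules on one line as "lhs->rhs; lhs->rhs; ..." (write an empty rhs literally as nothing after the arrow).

cbc->bb; cca->cc

  | bbabbc
  | cacc
  | acb
  | bbcacbcbcaa => bbcabbbcaa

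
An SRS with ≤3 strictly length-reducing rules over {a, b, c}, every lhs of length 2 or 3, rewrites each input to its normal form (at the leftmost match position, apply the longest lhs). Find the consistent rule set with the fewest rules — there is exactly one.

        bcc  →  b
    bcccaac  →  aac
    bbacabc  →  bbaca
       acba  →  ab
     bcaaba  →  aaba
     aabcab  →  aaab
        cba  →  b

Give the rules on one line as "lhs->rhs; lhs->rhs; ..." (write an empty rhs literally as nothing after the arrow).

  | bcc => b
  | bcccaac => bcaac => aac
  | bbacabc => bbaca
  | acba => ab

bc->; bcc->b; cba->b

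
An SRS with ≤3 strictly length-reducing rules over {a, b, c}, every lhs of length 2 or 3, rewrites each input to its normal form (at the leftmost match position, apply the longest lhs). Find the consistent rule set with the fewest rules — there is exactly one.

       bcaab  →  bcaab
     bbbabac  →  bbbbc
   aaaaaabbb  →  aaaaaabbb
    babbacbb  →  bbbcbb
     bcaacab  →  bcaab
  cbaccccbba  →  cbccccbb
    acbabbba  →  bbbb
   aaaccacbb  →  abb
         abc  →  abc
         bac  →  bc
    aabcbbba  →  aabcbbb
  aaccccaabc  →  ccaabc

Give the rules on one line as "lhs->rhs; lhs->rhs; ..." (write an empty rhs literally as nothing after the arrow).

  | bcaab
  | bbbabac => bbbbac => bbbbc
  | aaaaaabbb
  | babbacbb => bbbacbb => bbbcbb

ac->; ba->b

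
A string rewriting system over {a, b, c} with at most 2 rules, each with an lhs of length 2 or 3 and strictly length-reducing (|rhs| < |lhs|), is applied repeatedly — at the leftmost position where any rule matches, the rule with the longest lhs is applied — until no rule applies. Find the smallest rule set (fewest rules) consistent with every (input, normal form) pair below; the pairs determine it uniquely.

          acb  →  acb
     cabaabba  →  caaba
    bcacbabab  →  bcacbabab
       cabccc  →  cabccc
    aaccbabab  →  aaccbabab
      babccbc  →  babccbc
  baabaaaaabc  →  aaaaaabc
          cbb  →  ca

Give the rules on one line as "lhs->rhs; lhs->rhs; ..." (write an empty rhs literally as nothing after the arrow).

baa->b; bb->a

  | acb
  | cabaabba => cabbba => caaba
  | bcacbabab
  | cabccc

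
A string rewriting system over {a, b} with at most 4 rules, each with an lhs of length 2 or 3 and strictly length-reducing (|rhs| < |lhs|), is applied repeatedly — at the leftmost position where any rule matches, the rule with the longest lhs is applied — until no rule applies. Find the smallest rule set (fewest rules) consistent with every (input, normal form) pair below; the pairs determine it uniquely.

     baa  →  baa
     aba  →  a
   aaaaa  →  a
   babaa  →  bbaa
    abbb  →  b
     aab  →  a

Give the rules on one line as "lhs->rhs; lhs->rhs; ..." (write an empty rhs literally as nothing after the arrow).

  | baa
  | aba => a
  | aaaaa => aaa => a
  | babaa => bbaa

aaa->a; ab->; abb->; bab->bb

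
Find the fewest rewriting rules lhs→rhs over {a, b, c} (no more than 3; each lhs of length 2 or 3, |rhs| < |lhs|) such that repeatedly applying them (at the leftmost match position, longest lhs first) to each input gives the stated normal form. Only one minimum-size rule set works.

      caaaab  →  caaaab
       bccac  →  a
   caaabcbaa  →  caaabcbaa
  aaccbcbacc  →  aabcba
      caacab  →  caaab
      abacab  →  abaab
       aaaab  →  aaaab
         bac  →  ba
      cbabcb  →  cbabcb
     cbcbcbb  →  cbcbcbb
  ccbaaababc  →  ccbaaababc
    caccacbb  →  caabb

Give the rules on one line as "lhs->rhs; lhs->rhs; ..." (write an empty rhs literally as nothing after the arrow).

  | caaaab
  | bccac => ac => a
  | caaabcbaa
  | aaccbcbacc => aacbcbacc => aabcbacc => aabcbac => aabcba

ac->a; bcc->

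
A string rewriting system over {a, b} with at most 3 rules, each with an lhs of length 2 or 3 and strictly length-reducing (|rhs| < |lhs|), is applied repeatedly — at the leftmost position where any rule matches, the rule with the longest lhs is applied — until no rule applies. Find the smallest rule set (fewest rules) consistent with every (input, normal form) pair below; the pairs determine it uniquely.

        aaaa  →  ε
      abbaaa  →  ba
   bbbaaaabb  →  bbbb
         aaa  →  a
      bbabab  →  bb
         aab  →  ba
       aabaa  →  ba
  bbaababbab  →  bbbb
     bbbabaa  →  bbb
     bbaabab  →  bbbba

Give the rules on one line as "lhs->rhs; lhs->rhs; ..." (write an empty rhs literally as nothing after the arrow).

  | aaaa => aa => ε
  | abbaaa => baaa => ba
  | bbbaaaabb => bbbaabb => bbbbab => bbbb
  | aaa => a

aa->; aab->ba; ab->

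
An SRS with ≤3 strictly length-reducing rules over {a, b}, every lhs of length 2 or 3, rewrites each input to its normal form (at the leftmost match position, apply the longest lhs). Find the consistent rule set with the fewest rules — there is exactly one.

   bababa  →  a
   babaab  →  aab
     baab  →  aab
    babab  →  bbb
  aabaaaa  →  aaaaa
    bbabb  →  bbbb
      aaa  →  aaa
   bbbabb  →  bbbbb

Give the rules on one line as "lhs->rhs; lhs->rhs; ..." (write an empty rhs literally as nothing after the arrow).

  | bababa => bbaba => bbba => bba => ba => a
  | babaab => bbaab => baab => aab
  | baab => aab
  | babab => bbab => bbb

aba->a; ba->a; bab->bb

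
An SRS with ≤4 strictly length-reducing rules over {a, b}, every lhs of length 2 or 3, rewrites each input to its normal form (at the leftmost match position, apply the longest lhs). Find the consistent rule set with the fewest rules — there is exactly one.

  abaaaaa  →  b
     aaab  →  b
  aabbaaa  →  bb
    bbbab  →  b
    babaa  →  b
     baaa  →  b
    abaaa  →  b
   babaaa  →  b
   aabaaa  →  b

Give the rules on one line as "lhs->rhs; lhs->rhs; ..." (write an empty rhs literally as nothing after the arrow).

ab->b; ba->b; bab->ab

  | abaaaaa => baaaaa => baaaa => baaa => baa => ba => b
  | aaab => aab => ab => b
  | aabbaaa => abbaaa => bbaaa => bbaa => bba => bb
  | bbbab => bbab => bab => ab => b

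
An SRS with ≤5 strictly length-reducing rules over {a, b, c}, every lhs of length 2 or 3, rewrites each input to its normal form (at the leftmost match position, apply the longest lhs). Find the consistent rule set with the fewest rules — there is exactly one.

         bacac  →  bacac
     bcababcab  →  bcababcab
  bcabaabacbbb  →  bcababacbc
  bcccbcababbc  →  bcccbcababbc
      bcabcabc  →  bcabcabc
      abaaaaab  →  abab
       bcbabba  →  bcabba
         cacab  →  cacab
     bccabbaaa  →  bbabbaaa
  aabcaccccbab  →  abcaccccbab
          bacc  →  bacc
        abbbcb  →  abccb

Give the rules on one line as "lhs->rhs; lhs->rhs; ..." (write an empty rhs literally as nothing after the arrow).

  | bacac
  | bcababcab
  | bcabaabacbbb => bcababacbbb => bcababacbc
  | bcccbcababbc

aab->ab; bbb->bc; bcb->bc; cca->ba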